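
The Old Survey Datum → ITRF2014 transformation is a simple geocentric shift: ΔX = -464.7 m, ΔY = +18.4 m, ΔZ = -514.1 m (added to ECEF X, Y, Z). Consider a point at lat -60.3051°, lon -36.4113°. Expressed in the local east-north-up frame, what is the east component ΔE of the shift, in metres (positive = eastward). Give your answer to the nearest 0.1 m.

ΔE = -261.0 m

At φ = -60.3051°, λ = -36.4113°: sin φ = -0.868676, cos φ = 0.495381, sin λ = -0.593578, cos λ = 0.804777.
ΔE = −sin λ·ΔX + cos λ·ΔY = −(-0.593578)·(-464.7) + (0.804777)·(18.4) = -261.03 m.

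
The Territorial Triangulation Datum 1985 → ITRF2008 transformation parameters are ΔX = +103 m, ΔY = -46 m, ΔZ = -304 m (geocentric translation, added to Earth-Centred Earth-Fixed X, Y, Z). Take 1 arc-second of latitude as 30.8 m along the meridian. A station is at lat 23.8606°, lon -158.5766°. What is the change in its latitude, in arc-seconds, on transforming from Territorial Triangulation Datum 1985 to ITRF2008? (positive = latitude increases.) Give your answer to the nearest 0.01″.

Δφ = -7.99″

sin φ = 0.404513, cos φ = 0.914532, sin λ = -0.365257, cos λ = -0.930907.
North component: ΔN = −sin φ cos λ·ΔX − sin φ sin λ·ΔY + cos φ·ΔZ = −(0.404513)(-0.930907)(103) − (0.404513)(-0.365257)(-46) + (0.914532)(-304) = -246.03 m.
1° of latitude spans 3600 × 30.80 = 110880 m, so Δφ = -246.03 / 110880 × 3600 = -7.988″.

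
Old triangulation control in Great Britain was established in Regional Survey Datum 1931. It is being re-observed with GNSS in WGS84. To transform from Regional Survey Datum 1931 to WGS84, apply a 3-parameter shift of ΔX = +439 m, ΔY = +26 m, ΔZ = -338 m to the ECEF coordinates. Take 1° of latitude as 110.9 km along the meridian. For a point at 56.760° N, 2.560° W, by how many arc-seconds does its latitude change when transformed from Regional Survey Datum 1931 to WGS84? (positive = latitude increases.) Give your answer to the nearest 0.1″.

Δφ = -17.9″

sin φ = 0.836382, cos φ = 0.548147, sin λ = -0.044666, cos λ = 0.999002.
North component: ΔN = −sin φ cos λ·ΔX − sin φ sin λ·ΔY + cos φ·ΔZ = −(0.836382)(0.999002)(439) − (0.836382)(-0.044666)(26) + (0.548147)(-338) = -551.11 m.
1° of latitude spans 110900 m, so Δφ = -551.11 / 110900 × 3600 = -17.890″.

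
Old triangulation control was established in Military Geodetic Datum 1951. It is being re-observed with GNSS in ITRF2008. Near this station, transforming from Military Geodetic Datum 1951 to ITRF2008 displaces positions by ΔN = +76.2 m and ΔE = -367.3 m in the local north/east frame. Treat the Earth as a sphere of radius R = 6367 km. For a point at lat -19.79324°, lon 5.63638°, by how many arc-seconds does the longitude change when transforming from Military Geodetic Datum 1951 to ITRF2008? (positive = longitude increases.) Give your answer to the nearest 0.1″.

At latitude -19.79324°, cos φ = 0.940921.
One radian of longitude at latitude φ spans R cos φ, so Δλ = ΔE / (R cos φ) = -367.3 / (6367000 × 0.940921) = -6.1310e-05 rad = -12.646″.

Δλ = -12.6″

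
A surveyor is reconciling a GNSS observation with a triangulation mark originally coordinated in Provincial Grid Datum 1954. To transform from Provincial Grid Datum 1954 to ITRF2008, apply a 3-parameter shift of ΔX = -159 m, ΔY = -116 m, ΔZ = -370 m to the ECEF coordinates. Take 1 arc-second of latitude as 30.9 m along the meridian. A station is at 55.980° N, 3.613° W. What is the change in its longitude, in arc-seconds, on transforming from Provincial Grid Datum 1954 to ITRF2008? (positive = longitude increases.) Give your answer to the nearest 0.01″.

Δλ = -7.28″

sin φ = 0.828842, cos φ = 0.559482, sin λ = -0.063017, cos λ = 0.998012.
East component: ΔE = −sin λ·ΔX + cos λ·ΔY = −(-0.063017)(-159) + (0.998012)(-116) = -125.79 m.
1° of latitude spans 3600 × 30.90 = 111240 m; at latitude φ, 1° of longitude spans that × cos φ = 62236.8 m, so Δλ = -125.79 / 62236.8 × 3600 = -7.276″.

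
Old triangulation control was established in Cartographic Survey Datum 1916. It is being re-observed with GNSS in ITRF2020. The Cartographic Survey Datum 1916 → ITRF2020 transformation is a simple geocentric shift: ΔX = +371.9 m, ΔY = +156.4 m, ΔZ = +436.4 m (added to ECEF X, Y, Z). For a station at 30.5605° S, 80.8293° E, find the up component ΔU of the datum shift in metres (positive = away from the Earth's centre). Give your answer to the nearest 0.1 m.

At φ = -30.5605°, λ = 80.8293°: sin φ = -0.508448, cos φ = 0.861093, sin λ = 0.987218, cos λ = 0.159376.
ΔU = cos φ cos λ·ΔX + cos φ sin λ·ΔY + sin φ·ΔZ = (0.861093)(0.159376)(371.9) + (0.861093)(0.987218)(156.4) + (-0.508448)(436.4) = -37.89 m.

ΔU = -37.9 m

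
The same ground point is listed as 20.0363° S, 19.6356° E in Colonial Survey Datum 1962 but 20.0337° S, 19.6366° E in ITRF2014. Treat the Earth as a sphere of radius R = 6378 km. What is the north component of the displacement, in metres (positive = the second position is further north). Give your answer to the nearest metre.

ΔN = 289 m

Δφ = -20.0337° − -20.0363° = +0.0026°; Δλ = 19.6366° − 19.6356° = +0.0010°.
1° along a meridian = πR/180 = 111317 m.
ΔN = Δφ × 111317 = 289.4 m; ΔE = Δλ × 111317 × cos(-20.0363°) = +0.0010 × 111317 × 0.939476 = 104.6 m.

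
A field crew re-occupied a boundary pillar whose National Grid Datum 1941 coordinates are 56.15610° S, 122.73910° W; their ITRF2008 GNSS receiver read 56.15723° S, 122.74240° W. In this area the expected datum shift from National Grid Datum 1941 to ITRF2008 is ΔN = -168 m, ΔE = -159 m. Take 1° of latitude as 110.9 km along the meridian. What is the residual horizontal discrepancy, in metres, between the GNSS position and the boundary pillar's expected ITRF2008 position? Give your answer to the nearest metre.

62 m

Observed coordinate differences: Δφ = -0.00113°, Δλ = -0.00330°.
Converting to metres (1° lat = 110900 m, cos φ = 0.556932): observed ΔN = -125.3 m, observed ΔE = -203.8 m.
Subtracting the expected shift leaves a residual of -125.3 − (-168) = 42.7 m north and -203.8 − (-159) = -44.8 m east.
Residual distance = √(42.7² + (-44.8)²) = 61.9 m.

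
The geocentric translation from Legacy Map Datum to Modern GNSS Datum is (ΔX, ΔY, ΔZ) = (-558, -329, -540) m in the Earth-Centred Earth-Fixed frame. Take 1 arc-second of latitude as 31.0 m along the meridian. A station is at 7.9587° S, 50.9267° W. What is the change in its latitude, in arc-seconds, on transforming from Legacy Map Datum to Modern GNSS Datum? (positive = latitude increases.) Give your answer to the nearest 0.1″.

Δφ = -17.7″

sin φ = -0.138459, cos φ = 0.990368, sin λ = -0.776340, cos λ = 0.630314.
North component: ΔN = −sin φ cos λ·ΔX − sin φ sin λ·ΔY + cos φ·ΔZ = −(-0.138459)(0.630314)(-558) − (-0.138459)(-0.776340)(-329) + (0.990368)(-540) = -548.13 m.
1° of latitude spans 3600 × 31.00 = 111600 m, so Δφ = -548.13 / 111600 × 3600 = -17.682″.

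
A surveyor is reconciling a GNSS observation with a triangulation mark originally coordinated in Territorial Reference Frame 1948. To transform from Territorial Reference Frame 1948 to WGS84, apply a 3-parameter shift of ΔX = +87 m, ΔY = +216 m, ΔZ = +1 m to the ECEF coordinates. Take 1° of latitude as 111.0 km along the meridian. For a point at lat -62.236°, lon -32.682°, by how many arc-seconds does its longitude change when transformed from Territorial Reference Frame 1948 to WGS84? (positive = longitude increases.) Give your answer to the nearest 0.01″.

Δλ = 15.93″

sin φ = -0.884874, cos φ = 0.465831, sin λ = -0.539976, cos λ = 0.841680.
East component: ΔE = −sin λ·ΔX + cos λ·ΔY = −(-0.539976)(87) + (0.841680)(216) = 228.78 m.
1° of latitude spans 111000 m; at latitude φ, 1° of longitude spans that × cos φ = 51707.2 m, so Δλ = 228.78 / 51707.2 × 3600 = 15.928″.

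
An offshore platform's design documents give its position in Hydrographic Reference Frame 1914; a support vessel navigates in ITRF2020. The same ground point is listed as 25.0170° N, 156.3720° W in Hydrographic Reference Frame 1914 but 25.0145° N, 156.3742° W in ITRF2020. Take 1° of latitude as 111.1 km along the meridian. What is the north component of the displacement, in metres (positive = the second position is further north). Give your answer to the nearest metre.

ΔN = -278 m

Δφ = 25.0145° − 25.0170° = -0.0025°; Δλ = -156.3742° − -156.3720° = -0.0022°.
ΔN = Δφ × 111100 = -277.7 m; ΔE = Δλ × 111100 × cos(25.0170°) = -0.0022 × 111100 × 0.906182 = -221.5 m.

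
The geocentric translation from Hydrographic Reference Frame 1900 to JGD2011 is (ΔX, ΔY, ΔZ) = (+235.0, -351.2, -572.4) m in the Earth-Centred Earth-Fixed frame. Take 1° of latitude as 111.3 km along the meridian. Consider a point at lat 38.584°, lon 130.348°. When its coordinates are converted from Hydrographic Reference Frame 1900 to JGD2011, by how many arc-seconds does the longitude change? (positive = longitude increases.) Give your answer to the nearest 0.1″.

sin φ = 0.623661, cos φ = 0.781695, sin λ = 0.762126, cos λ = -0.647428.
East component: ΔE = −sin λ·ΔX + cos λ·ΔY = −(0.762126)(235.0) + (-0.647428)(-351.2) = 48.28 m.
1° of latitude spans 111300 m; at latitude φ, 1° of longitude spans that × cos φ = 87002.6 m, so Δλ = 48.28 / 87002.6 × 3600 = 1.998″.

Δλ = 2.0″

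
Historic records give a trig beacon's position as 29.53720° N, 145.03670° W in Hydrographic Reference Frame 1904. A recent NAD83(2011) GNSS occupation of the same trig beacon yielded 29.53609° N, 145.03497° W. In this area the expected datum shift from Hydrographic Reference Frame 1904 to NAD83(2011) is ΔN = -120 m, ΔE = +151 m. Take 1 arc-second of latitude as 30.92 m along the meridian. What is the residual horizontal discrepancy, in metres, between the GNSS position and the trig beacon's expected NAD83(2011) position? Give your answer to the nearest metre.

Observed coordinate differences: Δφ = -0.00111°, Δλ = +0.00173°.
Converting to metres (1° lat = 111312 m, cos φ = 0.870036): observed ΔN = -123.6 m, observed ΔE = 167.5 m.
Subtracting the expected shift leaves a residual of -123.6 − (-120) = -3.6 m north and 167.5 − (151) = 16.5 m east.
Residual distance = √((-3.6)² + 16.5²) = 16.9 m.

17 m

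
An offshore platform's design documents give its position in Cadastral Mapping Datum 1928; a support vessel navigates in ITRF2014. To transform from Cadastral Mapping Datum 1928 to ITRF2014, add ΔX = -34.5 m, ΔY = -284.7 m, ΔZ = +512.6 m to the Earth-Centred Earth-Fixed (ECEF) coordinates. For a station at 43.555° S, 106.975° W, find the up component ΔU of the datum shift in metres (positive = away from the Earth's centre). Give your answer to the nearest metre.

The local up (radial) axis is (cos φ cos λ, cos φ sin λ, sin φ), giving ΔU = 7.300 + 197.337 − 353.207 = -148.57 m.

ΔU = -149 m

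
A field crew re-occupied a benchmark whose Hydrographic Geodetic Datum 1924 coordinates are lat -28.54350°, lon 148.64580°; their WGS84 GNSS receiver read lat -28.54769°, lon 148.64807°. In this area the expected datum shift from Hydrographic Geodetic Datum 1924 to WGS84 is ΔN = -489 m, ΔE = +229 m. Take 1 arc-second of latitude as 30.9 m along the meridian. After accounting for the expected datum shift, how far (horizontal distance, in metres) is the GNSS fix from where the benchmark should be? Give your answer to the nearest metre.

24 m

Observed coordinate differences: Δφ = -0.00419°, Δλ = +0.00227°.
Converting to metres (1° lat = 111240 m, cos φ = 0.878455): observed ΔN = -466.1 m, observed ΔE = 221.8 m.
Subtracting the expected shift leaves a residual of -466.1 − (-489) = 22.9 m north and 221.8 − (229) = -7.2 m east.
Residual distance = √(22.9² + (-7.2)²) = 24.0 m.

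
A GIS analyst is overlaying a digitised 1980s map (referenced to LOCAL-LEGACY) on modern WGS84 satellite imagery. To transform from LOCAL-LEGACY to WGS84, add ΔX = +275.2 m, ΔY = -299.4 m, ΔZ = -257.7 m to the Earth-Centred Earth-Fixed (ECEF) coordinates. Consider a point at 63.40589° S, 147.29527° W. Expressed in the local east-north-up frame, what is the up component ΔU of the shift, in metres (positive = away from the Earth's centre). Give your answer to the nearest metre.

The local up (radial) axis is (cos φ cos λ, cos φ sin λ, sin φ), giving ΔU = -103.667 + 72.419 + 230.435 = 199.19 m.

ΔU = 199 m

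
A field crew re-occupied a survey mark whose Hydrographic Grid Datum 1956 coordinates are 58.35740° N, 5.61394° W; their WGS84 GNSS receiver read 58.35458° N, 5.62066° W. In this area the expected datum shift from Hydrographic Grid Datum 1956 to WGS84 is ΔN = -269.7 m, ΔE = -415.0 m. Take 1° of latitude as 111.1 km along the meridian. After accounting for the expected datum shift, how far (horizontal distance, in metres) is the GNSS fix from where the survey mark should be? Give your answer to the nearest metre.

49 m

Observed coordinate differences: Δφ = -0.00282°, Δλ = -0.00672°.
Converting to metres (1° lat = 111100 m, cos φ = 0.524619): observed ΔN = -313.3 m, observed ΔE = -391.7 m.
Subtracting the expected shift leaves a residual of -313.3 − (-269.7) = -43.6 m north and -391.7 − (-415.0) = 23.3 m east.
Residual distance = √((-43.6)² + 23.3²) = 49.4 m.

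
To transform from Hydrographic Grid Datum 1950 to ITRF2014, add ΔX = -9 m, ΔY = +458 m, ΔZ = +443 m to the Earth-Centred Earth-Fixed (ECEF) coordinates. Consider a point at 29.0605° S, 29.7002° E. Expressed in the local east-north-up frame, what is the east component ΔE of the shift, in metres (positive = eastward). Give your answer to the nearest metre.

At φ = -29.0605°, λ = 29.7002°: sin φ = -0.485733, cos φ = 0.874107, sin λ = 0.495462, cos λ = 0.868630.
ΔE = −sin λ·ΔX + cos λ·ΔY = −(0.495462)·(-9) + (0.868630)·(458) = 402.29 m.

ΔE = 402 m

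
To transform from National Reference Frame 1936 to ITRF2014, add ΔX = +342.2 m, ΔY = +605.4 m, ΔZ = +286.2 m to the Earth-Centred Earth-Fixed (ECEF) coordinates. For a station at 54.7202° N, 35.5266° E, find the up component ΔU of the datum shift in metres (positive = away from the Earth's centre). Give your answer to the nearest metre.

At φ = 54.7202°, λ = 35.5266°: sin φ = 0.816341, cos φ = 0.577570, sin λ = 0.581081, cos λ = 0.813846.
ΔU = cos φ cos λ·ΔX + cos φ sin λ·ΔY + sin φ·ΔZ = (0.577570)(0.813846)(342.2) + (0.577570)(0.581081)(605.4) + (0.816341)(286.2) = 597.67 m.

ΔU = 598 m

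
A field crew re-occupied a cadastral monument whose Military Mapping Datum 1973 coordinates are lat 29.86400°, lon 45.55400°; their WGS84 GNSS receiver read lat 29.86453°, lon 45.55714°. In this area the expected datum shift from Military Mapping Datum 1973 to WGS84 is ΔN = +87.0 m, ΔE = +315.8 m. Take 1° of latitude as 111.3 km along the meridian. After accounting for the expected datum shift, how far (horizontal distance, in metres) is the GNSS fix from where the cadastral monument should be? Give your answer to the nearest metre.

31 m

Observed coordinate differences: Δφ = +0.00053°, Δλ = +0.00314°.
Converting to metres (1° lat = 111300 m, cos φ = 0.867210): observed ΔN = 59.0 m, observed ΔE = 303.1 m.
Subtracting the expected shift leaves a residual of 59.0 − (87.0) = -28.0 m north and 303.1 − (315.8) = -12.7 m east.
Residual distance = √((-28.0)² + (-12.7)²) = 30.8 m.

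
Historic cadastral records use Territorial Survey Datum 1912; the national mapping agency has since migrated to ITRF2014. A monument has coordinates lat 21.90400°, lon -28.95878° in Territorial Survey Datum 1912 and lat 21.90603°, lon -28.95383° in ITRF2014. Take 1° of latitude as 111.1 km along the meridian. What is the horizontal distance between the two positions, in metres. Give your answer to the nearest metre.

Δφ = 21.90603° − 21.90400° = +0.00203°; Δλ = -28.95383° − -28.95878° = +0.00495°.
ΔN = Δφ × 111100 = 225.5 m; ΔE = Δλ × 111100 × cos(21.90400°) = +0.00495 × 111100 × 0.927810 = 510.2 m.
Distance = √(ΔE² + ΔN²) = √(510.2² + 225.5²) = 557.9 m.

558 m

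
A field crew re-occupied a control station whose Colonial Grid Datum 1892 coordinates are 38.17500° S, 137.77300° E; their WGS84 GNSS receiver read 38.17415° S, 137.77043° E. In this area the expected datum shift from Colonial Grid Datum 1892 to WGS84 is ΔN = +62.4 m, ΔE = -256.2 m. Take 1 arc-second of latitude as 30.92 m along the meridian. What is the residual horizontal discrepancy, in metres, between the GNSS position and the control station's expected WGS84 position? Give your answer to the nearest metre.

45 m

Observed coordinate differences: Δφ = +0.00085°, Δλ = -0.00257°.
Converting to metres (1° lat = 111312 m, cos φ = 0.786127): observed ΔN = 94.6 m, observed ΔE = -224.9 m.
Subtracting the expected shift leaves a residual of 94.6 − (62.4) = 32.2 m north and -224.9 − (-256.2) = 31.3 m east.
Residual distance = √(32.2² + 31.3²) = 44.9 m.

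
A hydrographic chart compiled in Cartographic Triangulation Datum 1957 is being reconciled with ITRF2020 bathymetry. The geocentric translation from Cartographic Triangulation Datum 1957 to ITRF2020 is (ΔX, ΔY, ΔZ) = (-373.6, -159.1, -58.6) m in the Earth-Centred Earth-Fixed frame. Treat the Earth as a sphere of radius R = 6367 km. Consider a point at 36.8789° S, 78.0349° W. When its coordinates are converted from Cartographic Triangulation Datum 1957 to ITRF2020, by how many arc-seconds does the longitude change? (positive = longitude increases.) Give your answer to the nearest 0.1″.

sin φ = -0.600126, cos φ = 0.799906, sin λ = -0.978274, cos λ = 0.207316.
East component: ΔE = −sin λ·ΔX + cos λ·ΔY = −(-0.978274)(-373.6) + (0.207316)(-159.1) = -398.47 m.
1° of latitude spans πR/180 = 111125 m; at latitude φ, 1° of longitude spans that × cos φ = 88889.6 m, so Δλ = -398.47 / 88889.6 × 3600 = -16.138″.

Δλ = -16.1″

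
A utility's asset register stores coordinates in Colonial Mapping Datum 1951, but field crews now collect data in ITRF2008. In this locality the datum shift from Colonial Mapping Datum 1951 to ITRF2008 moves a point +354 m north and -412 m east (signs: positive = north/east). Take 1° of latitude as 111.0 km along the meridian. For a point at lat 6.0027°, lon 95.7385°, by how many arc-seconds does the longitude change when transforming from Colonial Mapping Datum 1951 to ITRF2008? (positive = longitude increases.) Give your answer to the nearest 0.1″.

At latitude 6.0027°, cos φ = 0.994517.
1° of longitude at this latitude = 111.0 × cos φ = 110.39 km, so Δλ = -412.0 / 110391.4 = -0.0037322° = -13.436″.

Δλ = -13.4″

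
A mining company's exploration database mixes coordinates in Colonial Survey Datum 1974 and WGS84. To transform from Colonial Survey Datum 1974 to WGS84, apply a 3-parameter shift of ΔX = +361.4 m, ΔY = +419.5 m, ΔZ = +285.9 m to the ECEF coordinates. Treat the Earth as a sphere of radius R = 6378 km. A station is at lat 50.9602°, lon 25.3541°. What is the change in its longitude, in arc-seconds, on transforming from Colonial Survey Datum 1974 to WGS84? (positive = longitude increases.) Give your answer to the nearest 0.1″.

sin φ = 0.776709, cos φ = 0.629860, sin λ = 0.428211, cos λ = 0.903679.
East component: ΔE = −sin λ·ΔX + cos λ·ΔY = −(0.428211)(361.4) + (0.903679)(419.5) = 224.34 m.
1° of latitude spans πR/180 = 111317 m; at latitude φ, 1° of longitude spans that × cos φ = 70114.2 m, so Δλ = 224.34 / 70114.2 × 3600 = 11.519″.

Δλ = 11.5″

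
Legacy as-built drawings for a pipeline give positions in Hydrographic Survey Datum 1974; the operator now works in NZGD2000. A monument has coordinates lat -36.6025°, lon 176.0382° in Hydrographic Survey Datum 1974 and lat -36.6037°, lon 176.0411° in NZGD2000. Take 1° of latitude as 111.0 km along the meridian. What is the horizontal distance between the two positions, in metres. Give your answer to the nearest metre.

291 m

Δφ = -36.6037° − -36.6025° = -0.0012°; Δλ = 176.0411° − 176.0382° = +0.0029°.
ΔN = Δφ × 111000 = -133.2 m; ΔE = Δλ × 111000 × cos(-36.6025°) = +0.0029 × 111000 × 0.802791 = 258.4 m.
Distance = √(ΔE² + ΔN²) = √(258.4² + (-133.2)²) = 290.7 m.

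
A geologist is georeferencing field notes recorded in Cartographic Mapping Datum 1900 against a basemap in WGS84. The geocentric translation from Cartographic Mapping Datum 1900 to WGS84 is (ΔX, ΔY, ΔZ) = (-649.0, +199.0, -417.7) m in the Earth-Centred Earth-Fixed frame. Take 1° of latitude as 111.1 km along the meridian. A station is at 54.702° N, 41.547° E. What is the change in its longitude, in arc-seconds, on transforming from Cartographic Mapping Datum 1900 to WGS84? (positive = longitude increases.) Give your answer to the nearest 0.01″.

Δλ = 32.49″

sin φ = 0.816158, cos φ = 0.577829, sin λ = 0.663234, cos λ = 0.748412.
East component: ΔE = −sin λ·ΔX + cos λ·ΔY = −(0.663234)(-649.0) + (0.748412)(199.0) = 579.37 m.
1° of latitude spans 111100 m; at latitude φ, 1° of longitude spans that × cos φ = 64196.8 m, so Δλ = 579.37 / 64196.8 × 3600 = 32.490″.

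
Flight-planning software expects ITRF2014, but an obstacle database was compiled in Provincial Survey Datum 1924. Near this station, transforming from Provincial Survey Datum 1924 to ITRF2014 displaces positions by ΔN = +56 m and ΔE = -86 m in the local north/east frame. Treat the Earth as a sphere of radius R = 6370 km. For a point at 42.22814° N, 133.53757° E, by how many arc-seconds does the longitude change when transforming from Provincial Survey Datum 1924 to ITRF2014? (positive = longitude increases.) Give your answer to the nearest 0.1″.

At latitude 42.22814°, cos φ = 0.740475.
One radian of longitude at latitude φ spans R cos φ, so Δλ = ΔE / (R cos φ) = -86.0 / (6370000 × 0.740475) = -1.8233e-05 rad = -3.761″.

Δλ = -3.8″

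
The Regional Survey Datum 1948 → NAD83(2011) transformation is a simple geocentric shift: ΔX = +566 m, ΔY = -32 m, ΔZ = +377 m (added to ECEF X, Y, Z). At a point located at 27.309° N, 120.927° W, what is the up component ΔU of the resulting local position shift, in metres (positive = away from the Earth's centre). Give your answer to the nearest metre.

ΔU = -61 m

At φ = 27.309°, λ = -120.927°: sin φ = 0.458789, cos φ = 0.888545, sin λ = -0.857823, cos λ = -0.513946.
ΔU = cos φ cos λ·ΔX + cos φ sin λ·ΔY + sin φ·ΔZ = (0.888545)(-0.513946)(566) + (0.888545)(-0.857823)(-32) + (0.458789)(377) = -61.12 m.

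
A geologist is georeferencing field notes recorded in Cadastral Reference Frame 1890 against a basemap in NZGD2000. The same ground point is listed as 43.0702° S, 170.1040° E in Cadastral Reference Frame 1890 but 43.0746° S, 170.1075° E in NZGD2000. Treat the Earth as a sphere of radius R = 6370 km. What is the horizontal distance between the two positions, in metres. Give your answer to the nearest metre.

Δφ = -43.0746° − -43.0702° = -0.0044°; Δλ = 170.1075° − 170.1040° = +0.0035°.
1° along a meridian = πR/180 = 111177 m.
ΔN = Δφ × 111177 = -489.2 m; ΔE = Δλ × 111177 × cos(-43.0702°) = +0.0035 × 111177 × 0.730518 = 284.3 m.
Distance = √(ΔE² + ΔN²) = √(284.3² + (-489.2)²) = 565.8 m.

566 m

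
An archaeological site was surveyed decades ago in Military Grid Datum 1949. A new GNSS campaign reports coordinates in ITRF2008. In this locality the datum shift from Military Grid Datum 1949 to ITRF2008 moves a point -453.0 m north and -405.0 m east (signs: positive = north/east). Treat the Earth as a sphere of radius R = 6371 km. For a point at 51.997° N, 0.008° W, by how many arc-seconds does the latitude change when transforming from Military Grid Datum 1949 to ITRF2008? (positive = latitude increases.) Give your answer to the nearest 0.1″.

On a sphere of radius R, 1 rad of latitude = R, so Δφ = ΔN / R = -453.0 / 6371000 = -7.1103e-05 rad = -14.666″.

Δφ = -14.7″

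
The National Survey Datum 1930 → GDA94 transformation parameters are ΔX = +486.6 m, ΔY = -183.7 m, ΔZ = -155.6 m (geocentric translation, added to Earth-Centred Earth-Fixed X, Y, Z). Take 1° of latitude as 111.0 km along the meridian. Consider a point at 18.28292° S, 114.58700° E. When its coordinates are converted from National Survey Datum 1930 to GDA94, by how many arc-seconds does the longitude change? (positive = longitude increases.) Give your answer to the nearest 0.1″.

sin φ = -0.313709, cos φ = 0.949519, sin λ = 0.909331, cos λ = -0.416074.
East component: ΔE = −sin λ·ΔX + cos λ·ΔY = −(0.909331)(486.6) + (-0.416074)(-183.7) = -366.05 m.
1° of latitude spans 111000 m; at latitude φ, 1° of longitude spans that × cos φ = 105396.6 m, so Δλ = -366.05 / 105396.6 × 3600 = -12.503″.

Δλ = -12.5″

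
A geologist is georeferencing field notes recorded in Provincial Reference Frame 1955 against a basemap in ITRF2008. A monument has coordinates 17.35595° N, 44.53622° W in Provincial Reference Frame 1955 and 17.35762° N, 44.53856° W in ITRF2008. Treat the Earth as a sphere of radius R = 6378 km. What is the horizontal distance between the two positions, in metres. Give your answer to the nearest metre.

Δφ = 17.35762° − 17.35595° = +0.00167°; Δλ = -44.53856° − -44.53622° = -0.00234°.
1° along a meridian = πR/180 = 111317 m.
ΔN = Δφ × 111317 = 185.9 m; ΔE = Δλ × 111317 × cos(17.35595°) = -0.00234 × 111317 × 0.954470 = -248.6 m.
Distance = √(ΔE² + ΔN²) = √((-248.6)² + 185.9²) = 310.4 m.

310 m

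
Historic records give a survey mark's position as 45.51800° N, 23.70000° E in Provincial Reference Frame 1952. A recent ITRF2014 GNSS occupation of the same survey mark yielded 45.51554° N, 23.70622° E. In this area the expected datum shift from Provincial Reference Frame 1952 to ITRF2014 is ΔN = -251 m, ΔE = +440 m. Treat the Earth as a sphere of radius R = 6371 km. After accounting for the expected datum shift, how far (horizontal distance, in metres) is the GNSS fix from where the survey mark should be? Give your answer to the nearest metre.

Observed coordinate differences: Δφ = -0.00246°, Δλ = +0.00622°.
Converting to metres (1° lat = 111195 m, cos φ = 0.700685): observed ΔN = -273.5 m, observed ΔE = 484.6 m.
Subtracting the expected shift leaves a residual of -273.5 − (-251) = -22.5 m north and 484.6 − (440) = 44.6 m east.
Residual distance = √((-22.5)² + 44.6²) = 50.0 m.

50 m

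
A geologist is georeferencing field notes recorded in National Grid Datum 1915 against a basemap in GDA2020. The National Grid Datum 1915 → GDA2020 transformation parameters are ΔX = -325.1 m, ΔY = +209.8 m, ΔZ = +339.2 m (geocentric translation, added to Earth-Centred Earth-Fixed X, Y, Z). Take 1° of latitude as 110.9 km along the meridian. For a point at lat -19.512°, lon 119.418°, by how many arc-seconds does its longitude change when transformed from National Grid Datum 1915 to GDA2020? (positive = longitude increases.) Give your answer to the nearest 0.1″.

Δλ = 6.2″

sin φ = -0.334004, cos φ = 0.942572, sin λ = 0.871060, cos λ = -0.491177.
East component: ΔE = −sin λ·ΔX + cos λ·ΔY = −(0.871060)(-325.1) + (-0.491177)(209.8) = 180.13 m.
1° of latitude spans 110900 m; at latitude φ, 1° of longitude spans that × cos φ = 104531.2 m, so Δλ = 180.13 / 104531.2 × 3600 = 6.204″.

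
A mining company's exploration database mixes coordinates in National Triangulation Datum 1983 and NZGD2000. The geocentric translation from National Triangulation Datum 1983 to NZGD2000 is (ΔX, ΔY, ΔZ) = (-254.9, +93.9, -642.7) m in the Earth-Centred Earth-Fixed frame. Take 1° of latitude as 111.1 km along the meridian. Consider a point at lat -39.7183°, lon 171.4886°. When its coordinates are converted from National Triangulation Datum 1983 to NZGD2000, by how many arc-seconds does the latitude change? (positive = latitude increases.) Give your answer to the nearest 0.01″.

Δφ = -10.51″

sin φ = -0.639014, cos φ = 0.769195, sin λ = 0.148006, cos λ = -0.988986.
North component: ΔN = −sin φ cos λ·ΔX − sin φ sin λ·ΔY + cos φ·ΔZ = −(-0.639014)(-0.988986)(-254.9) − (-0.639014)(0.148006)(93.9) + (0.769195)(-642.7) = -324.39 m.
1° of latitude spans 111100 m, so Δφ = -324.39 / 111100 × 3600 = -10.511″.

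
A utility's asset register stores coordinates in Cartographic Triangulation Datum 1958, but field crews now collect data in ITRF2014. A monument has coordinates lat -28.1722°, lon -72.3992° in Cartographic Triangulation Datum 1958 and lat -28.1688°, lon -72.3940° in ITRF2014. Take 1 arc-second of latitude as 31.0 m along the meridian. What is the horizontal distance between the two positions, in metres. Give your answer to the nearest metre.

637 m

Δφ = -28.1688° − -28.1722° = +0.0034°; Δλ = -72.3940° − -72.3992° = +0.0052°.
1° of latitude = 3600 × 31.00 = 111600 m.
ΔN = Δφ × 111600 = 379.4 m; ΔE = Δλ × 111600 × cos(-28.1722°) = +0.0052 × 111600 × 0.881533 = 511.6 m.
Distance = √(ΔE² + ΔN²) = √(511.6² + 379.4²) = 636.9 m.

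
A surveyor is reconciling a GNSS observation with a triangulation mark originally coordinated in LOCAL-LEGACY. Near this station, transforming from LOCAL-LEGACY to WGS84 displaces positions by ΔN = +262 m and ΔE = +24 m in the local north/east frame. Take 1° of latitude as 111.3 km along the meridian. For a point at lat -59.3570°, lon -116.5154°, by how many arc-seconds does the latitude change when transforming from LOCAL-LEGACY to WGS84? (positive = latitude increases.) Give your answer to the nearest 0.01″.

1° of latitude = 111.3 km, so Δφ = 262.0 / 111300 = 0.0023540° = 8.474″.

Δφ = 8.47″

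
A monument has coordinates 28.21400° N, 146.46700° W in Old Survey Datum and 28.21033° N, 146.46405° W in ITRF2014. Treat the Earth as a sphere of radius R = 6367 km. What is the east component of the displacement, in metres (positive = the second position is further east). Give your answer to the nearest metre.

ΔE = 289 m

Δφ = 28.21033° − 28.21400° = -0.00367°; Δλ = -146.46405° − -146.46700° = +0.00295°.
1° along a meridian = πR/180 = 111125 m.
ΔN = Δφ × 111125 = -407.8 m; ΔE = Δλ × 111125 × cos(28.21400°) = +0.00295 × 111125 × 0.881188 = 288.9 m.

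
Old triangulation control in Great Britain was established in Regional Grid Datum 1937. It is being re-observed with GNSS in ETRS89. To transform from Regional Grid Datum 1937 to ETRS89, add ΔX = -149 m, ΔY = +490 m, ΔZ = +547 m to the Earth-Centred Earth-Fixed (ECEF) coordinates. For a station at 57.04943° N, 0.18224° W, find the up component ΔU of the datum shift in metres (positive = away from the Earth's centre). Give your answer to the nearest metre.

ΔU = 377 m

The local up (radial) axis is (cos φ cos λ, cos φ sin λ, sin φ), giving ΔU = -81.043 − 0.848 + 459.010 = 377.12 m.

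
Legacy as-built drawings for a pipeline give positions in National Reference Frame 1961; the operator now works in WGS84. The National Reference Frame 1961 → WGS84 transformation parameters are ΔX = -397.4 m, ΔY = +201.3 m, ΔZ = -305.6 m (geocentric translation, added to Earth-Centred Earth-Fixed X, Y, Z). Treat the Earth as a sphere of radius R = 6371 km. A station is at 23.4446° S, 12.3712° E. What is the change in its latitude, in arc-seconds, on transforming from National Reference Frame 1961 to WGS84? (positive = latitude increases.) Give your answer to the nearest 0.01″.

Δφ = -13.52″

sin φ = -0.397862, cos φ = 0.917445, sin λ = 0.214244, cos λ = 0.976780.
North component: ΔN = −sin φ cos λ·ΔX − sin φ sin λ·ΔY + cos φ·ΔZ = −(-0.397862)(0.976780)(-397.4) − (-0.397862)(0.214244)(201.3) + (0.917445)(-305.6) = -417.65 m.
1° of latitude spans πR/180 = 111195 m, so Δφ = -417.65 / 111195 × 3600 = -13.522″.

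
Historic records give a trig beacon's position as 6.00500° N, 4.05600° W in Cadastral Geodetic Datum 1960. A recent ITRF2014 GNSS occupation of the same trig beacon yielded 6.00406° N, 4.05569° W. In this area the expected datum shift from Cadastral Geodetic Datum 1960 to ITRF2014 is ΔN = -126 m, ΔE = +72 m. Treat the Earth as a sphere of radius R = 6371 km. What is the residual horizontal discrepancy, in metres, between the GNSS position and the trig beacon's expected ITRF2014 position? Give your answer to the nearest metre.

Observed coordinate differences: Δφ = -0.00094°, Δλ = +0.00031°.
Converting to metres (1° lat = 111195 m, cos φ = 0.994513): observed ΔN = -104.5 m, observed ΔE = 34.3 m.
Subtracting the expected shift leaves a residual of -104.5 − (-126) = 21.5 m north and 34.3 − (72) = -37.7 m east.
Residual distance = √(21.5² + (-37.7)²) = 43.4 m.

43 m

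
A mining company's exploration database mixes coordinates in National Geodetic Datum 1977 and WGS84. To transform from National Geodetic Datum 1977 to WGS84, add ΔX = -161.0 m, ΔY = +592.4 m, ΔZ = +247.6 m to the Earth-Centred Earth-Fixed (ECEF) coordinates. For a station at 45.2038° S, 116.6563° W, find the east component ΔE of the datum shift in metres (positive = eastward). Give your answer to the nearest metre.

ΔE = -410 m

At φ = -45.2038°, λ = -116.6563°: sin φ = -0.709617, cos φ = 0.704587, sin λ = -0.893714, cos λ = -0.448637.
ΔE = −sin λ·ΔX + cos λ·ΔY = −(-0.893714)·(-161.0) + (-0.448637)·(592.4) = -409.66 m.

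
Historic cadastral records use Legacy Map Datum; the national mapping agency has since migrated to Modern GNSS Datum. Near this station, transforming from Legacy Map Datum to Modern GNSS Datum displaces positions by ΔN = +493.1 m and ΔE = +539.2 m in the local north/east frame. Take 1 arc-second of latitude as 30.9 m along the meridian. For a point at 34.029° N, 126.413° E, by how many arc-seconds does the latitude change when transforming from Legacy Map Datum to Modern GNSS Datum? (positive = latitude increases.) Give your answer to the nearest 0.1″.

1″ of latitude = 30.90 m, so Δφ = 493.1 / 30.90 = 15.958″.

Δφ = 16.0″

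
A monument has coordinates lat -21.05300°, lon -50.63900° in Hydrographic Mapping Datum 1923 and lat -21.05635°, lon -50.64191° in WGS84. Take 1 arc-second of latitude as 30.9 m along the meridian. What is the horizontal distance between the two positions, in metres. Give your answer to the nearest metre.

480 m

Δφ = -21.05635° − -21.05300° = -0.00335°; Δλ = -50.64191° − -50.63900° = -0.00291°.
1° of latitude = 3600 × 30.90 = 111240 m.
ΔN = Δφ × 111240 = -372.7 m; ΔE = Δλ × 111240 × cos(-21.05300°) = -0.00291 × 111240 × 0.933249 = -302.1 m.
Distance = √(ΔE² + ΔN²) = √((-302.1)² + (-372.7)²) = 479.7 m.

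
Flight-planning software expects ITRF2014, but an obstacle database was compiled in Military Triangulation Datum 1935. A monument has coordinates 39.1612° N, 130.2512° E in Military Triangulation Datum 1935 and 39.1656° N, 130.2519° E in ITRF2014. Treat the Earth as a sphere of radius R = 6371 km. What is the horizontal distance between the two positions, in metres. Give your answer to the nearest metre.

493 m

Δφ = 39.1656° − 39.1612° = +0.0044°; Δλ = 130.2519° − 130.2512° = +0.0007°.
1° along a meridian = πR/180 = 111195 m.
ΔN = Δφ × 111195 = 489.3 m; ΔE = Δλ × 111195 × cos(39.1612°) = +0.0007 × 111195 × 0.775372 = 60.4 m.
Distance = √(ΔE² + ΔN²) = √(60.4² + 489.3²) = 493.0 m.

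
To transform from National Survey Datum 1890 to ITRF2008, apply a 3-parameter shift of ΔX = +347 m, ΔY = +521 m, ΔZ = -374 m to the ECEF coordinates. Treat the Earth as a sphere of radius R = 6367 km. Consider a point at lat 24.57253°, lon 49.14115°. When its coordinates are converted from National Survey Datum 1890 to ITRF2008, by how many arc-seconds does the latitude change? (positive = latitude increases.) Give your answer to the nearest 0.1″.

Δφ = -19.4″

sin φ = 0.415845, cos φ = 0.909436, sin λ = 0.756324, cos λ = 0.654198.
North component: ΔN = −sin φ cos λ·ΔX − sin φ sin λ·ΔY + cos φ·ΔZ = −(0.415845)(0.654198)(347) − (0.415845)(0.756324)(521) + (0.909436)(-374) = -598.39 m.
1° of latitude spans πR/180 = 111125 m, so Δφ = -598.39 / 111125 × 3600 = -19.385″.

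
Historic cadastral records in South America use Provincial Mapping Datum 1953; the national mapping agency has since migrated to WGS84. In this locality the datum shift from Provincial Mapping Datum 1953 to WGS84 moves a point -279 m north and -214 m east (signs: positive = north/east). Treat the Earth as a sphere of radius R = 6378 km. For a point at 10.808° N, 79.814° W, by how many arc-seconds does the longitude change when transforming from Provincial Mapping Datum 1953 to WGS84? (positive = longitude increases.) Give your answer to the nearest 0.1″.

At latitude 10.808°, cos φ = 0.982261.
One radian of longitude at latitude φ spans R cos φ, so Δλ = ΔE / (R cos φ) = -214.0 / (6378000 × 0.982261) = -3.4159e-05 rad = -7.046″.

Δλ = -7.0″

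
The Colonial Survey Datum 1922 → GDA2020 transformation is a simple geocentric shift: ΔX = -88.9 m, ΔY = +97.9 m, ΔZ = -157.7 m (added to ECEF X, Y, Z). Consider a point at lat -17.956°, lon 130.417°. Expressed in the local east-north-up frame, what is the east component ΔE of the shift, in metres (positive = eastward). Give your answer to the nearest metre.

At φ = -17.956°, λ = 130.417°: sin φ = -0.308287, cos φ = 0.951294, sin λ = 0.761346, cos λ = -0.648346.
ΔE = −sin λ·ΔX + cos λ·ΔY = −(0.761346)·(-88.9) + (-0.648346)·(97.9) = 4.21 m.

ΔE = 4 m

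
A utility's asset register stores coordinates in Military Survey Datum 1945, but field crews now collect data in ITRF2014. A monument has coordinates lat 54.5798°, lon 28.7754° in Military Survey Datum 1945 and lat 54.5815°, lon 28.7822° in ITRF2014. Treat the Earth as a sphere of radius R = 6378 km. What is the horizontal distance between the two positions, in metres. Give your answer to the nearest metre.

478 m

Δφ = 54.5815° − 54.5798° = +0.0017°; Δλ = 28.7822° − 28.7754° = +0.0068°.
1° along a meridian = πR/180 = 111317 m.
ΔN = Δφ × 111317 = 189.2 m; ΔE = Δλ × 111317 × cos(54.5798°) = +0.0068 × 111317 × 0.579569 = 438.7 m.
Distance = √(ΔE² + ΔN²) = √(438.7² + 189.2²) = 477.8 m.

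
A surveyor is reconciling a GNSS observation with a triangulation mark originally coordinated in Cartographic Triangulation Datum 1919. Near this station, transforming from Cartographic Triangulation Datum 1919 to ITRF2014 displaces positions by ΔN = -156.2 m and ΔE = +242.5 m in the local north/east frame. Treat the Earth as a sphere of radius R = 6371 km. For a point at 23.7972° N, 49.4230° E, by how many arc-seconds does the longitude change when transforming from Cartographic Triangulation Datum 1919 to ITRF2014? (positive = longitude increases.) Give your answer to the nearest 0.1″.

Δλ = 8.6″

At latitude 23.7972°, cos φ = 0.914979.
One radian of longitude at latitude φ spans R cos φ, so Δλ = ΔE / (R cos φ) = 242.5 / (6371000 × 0.914979) = 4.1600e-05 rad = 8.581″.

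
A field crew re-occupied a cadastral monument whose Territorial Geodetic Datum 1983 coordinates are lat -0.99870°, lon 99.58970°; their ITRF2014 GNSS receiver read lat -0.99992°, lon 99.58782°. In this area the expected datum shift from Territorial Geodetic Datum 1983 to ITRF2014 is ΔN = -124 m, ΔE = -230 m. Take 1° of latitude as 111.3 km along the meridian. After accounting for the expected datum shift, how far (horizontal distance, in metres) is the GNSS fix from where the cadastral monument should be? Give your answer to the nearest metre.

24 m

Observed coordinate differences: Δφ = -0.00122°, Δλ = -0.00188°.
Converting to metres (1° lat = 111300 m, cos φ = 0.999848): observed ΔN = -135.8 m, observed ΔE = -209.2 m.
Subtracting the expected shift leaves a residual of -135.8 − (-124) = -11.8 m north and -209.2 − (-230) = 20.8 m east.
Residual distance = √((-11.8)² + 20.8²) = 23.9 m.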